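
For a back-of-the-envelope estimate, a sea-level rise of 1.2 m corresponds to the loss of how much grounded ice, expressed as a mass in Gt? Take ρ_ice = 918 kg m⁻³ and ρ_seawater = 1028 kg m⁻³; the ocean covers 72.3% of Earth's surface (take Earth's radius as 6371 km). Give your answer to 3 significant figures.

Required water volume = Δh × A = 1.2 m × 3.69×10^14 m² = 4.425×10^14 m³.
ρ_w = 1028 kg m⁻³, so the mass of water = 4.425×10^14 m³ × 1028 kg m⁻³ = 4.549×10^17 kg = 4.55×10^5 Gt (and the same mass of ice, by conservation).

≈ 4.55×10^5 Gt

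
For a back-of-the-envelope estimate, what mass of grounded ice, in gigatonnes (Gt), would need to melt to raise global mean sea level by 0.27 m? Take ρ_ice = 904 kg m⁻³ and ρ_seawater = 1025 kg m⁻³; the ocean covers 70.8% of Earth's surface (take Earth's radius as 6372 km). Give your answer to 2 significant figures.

≈ 1.0×10^5 Gt

Required water volume = Δh × A = 0.27 m × 3.61×10^14 m² = 9.753×10^13 m³.
ρ_w = 1025 kg m⁻³, so the mass of water = 9.753×10^13 m³ × 1025 kg m⁻³ = 9.997×10^16 kg = 1.0×10^5 Gt (and the same mass of ice, by conservation).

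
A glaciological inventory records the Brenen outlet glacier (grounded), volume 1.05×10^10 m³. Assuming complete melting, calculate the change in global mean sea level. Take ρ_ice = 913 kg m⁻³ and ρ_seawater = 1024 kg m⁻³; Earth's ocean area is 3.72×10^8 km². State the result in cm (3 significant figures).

≈ 2.52×10^-3 cm

Brenen: 1.05×10^10 m³ × (913/1024) = 9.362×10^9 m³ of water.
Spread over 3.72×10^14 m² of ocean, Δh = 9.362×10^9 / 3.72×10^14 = 2.52×10^-5 m = 2.52×10^-3 cm.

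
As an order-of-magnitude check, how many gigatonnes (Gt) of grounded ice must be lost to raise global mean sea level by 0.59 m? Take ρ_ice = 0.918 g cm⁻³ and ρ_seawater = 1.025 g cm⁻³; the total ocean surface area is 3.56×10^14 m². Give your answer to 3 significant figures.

≈ 2.15×10^5 Gt

Required water volume = Δh × A = 0.59 m × 3.56×10^14 m² = 2.100×10^14 m³.
ρ_w = 1.025 g cm⁻³ = 1025 kg m⁻³, so the mass of water = 2.100×10^14 m³ × 1025 kg m⁻³ = 2.153×10^17 kg = 2.15×10^5 Gt (and the same mass of ice, by conservation).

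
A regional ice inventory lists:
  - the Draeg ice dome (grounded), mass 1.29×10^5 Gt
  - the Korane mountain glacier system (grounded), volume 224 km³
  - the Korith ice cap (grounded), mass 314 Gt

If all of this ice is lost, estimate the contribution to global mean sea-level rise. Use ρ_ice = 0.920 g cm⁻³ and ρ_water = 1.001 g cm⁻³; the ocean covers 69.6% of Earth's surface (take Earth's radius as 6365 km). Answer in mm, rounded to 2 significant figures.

≈ 370 mm

Draeg: 1.29×10^5 Gt = 1.290×10^17 kg; dividing by ρ_w = 1.001 g cm⁻³ = 1001 kg m⁻³ gives 1.289×10^14 m³ of water.
Korane: 224 km³ × (920/1001) = 205.9 km³ of water.
Korith: 314 Gt = 3.140×10^14 kg; dividing by ρ_w = 1001 kg m⁻³ gives 3.137×10^11 m³ of water.
Total added water ≈ 1.294×10^14 m³ over 3.54×10^14 m² → Δh = 0.365 m = 370 mm.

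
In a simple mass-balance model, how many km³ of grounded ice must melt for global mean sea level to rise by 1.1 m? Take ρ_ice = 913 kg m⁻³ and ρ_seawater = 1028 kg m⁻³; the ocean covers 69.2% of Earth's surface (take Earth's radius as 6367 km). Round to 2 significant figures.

≈ 4.4×10^5 km³

Required water volume = Δh × A = 1.1 m × 3.53×10^14 m² = 3.878×10^14 m³ = 3.878×10^5 km³.
Ice volume = water volume × ρ_w/ρ_ice = 3.878×10^5 × 1028/913 = 4.4×10^5 km³.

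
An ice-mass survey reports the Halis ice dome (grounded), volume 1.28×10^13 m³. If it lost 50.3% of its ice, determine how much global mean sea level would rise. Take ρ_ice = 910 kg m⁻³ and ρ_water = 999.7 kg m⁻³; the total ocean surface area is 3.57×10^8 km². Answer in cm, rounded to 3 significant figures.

≈ 1.64 cm

Halis: 0.503 × 1.28×10^13 m³ × (910/999.7) = 5.861×10^12 m³ of water.
Spread over 3.57×10^14 m² of ocean, Δh = 5.861×10^12 / 3.57×10^14 = 0.0164 m = 1.64 cm.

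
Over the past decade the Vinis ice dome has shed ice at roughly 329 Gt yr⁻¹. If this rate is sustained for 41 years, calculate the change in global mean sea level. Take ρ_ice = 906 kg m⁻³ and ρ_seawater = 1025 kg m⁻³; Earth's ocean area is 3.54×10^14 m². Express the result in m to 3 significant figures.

Total mass lost = 329 Gt/yr × 41 yr = 1.349×10^4 Gt = 1.349×10^16 kg.
ρ_w = 1025 kg m⁻³, so water volume = 1.349×10^16 / 1025 = 1.316×10^13 m³.
Δh = 1.316×10^13 / 3.54×10^14 = 0.0372 m.

≈ 0.0372 m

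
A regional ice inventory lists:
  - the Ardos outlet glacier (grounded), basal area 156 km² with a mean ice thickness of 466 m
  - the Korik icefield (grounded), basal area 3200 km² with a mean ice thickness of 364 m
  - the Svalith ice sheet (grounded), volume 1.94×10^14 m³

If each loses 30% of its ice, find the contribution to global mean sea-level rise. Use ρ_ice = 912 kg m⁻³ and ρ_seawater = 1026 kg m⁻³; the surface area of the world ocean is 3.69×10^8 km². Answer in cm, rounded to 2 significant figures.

Ardos: ice volume = 156 km² × 466 m = 72.70 km³; 0.3 × 72.70 × (912/1026) = 19.39 km³ of water.
Korik: ice volume = 3200 km² × 364 m = 1165 km³; 0.3 × 1165 × (912/1026) = 310.6 km³ of water.
Svalith: 0.3 × 1.94×10^14 m³ × (912/1026) = 5.173×10^13 m³ of water.
Total added water ≈ 5.206×10^13 m³ over 3.69×10^14 m² → Δh = 0.141 m = 14 cm.

≈ 14 cm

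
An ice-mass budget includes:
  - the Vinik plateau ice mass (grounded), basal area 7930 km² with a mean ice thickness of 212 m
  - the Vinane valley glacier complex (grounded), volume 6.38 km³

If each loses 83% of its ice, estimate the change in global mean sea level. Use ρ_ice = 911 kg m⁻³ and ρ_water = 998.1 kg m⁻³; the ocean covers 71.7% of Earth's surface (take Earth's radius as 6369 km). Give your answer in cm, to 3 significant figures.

Vinik: ice volume = 7930 km² × 212 m = 1681 km³; 0.83 × 1681 × (911/998.1) = 1274 km³ of water.
Vinane: 0.83 × 6.38 km³ × (911/998.1) = 4.833 km³ of water.
Total added water ≈ 1.278×10^12 m³ over 3.65×10^14 m² → Δh = 3.50×10^-3 m = 0.350 cm.

≈ 0.350 cm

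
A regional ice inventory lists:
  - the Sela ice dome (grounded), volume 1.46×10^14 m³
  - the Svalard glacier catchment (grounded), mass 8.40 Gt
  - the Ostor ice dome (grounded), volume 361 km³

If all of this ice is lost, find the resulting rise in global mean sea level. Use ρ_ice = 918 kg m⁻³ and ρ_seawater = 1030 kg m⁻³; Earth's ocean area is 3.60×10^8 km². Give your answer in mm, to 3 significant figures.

≈ 362 mm

Sela: 1.46×10^14 m³ × (918/1030) = 1.301×10^14 m³ of water.
Svalard: 8.40 Gt = 8.400×10^12 kg; dividing by ρ_w = 1030 kg m⁻³ gives 8.155×10^9 m³ of water.
Ostor: 361 km³ × (918/1030) = 321.7 km³ of water.
Total added water ≈ 1.305×10^14 m³ over 3.60×10^14 m² → Δh = 0.362 m = 362 mm.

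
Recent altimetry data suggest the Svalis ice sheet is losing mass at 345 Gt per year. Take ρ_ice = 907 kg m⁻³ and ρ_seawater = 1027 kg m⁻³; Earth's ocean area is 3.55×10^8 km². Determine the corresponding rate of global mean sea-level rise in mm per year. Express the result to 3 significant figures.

≈ 0.946 mm/yr

ρ_w = 1027 kg m⁻³. Annual water volume added = 345 Gt / ρ_w = 3.450×10^14 kg / 1027 kg m⁻³ = 3.359×10^11 m³.
Δh per year = 3.359×10^11 / 3.55×10^14 = 9.46×10^-4 m = 0.946 mm.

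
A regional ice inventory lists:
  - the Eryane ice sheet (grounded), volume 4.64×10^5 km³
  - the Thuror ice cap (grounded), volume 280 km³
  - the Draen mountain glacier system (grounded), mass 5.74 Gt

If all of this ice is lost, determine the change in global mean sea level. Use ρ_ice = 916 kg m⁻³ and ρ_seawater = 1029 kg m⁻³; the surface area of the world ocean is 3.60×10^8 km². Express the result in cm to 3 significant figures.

Eryane: 4.64×10^5 km³ × (916/1029) = 4.130×10^5 km³ of water.
Thuror: 280 km³ × (916/1029) = 249.3 km³ of water.
Draen: 5.74 Gt = 5.740×10^12 kg; dividing by ρ_w = 1029 kg m⁻³ gives 5.578×10^9 m³ of water.
Total added water ≈ 4.133×10^14 m³ over 3.60×10^14 m² → Δh = 1.15 m = 115 cm.

≈ 115 cm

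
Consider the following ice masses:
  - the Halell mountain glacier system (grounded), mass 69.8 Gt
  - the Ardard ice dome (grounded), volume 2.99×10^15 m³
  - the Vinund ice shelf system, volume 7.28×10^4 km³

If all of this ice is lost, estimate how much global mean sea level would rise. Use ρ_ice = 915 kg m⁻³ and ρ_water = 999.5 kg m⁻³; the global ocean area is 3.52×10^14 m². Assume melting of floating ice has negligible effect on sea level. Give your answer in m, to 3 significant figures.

Halell: 69.8 Gt = 6.980×10^13 kg; dividing by ρ_w = 999.5 kg m⁻³ gives 6.983×10^10 m³ of water.
Ardard: 2.99×10^15 m³ × (915/999.5) = 2.737×10^15 m³ of water.
The Vinund ice shelf system is floating and already displaces its own weight of water, so its melt adds essentially nothing to sea level.
Total added water ≈ 2.737×10^15 m³ over 3.52×10^14 m² → Δh = 7.78 m.

≈ 7.78 m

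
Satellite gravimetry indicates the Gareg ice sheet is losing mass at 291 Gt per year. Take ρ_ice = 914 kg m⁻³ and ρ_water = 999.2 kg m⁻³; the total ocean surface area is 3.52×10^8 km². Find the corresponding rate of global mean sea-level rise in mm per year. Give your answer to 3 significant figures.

≈ 0.827 mm/yr

ρ_w = 999.2 kg m⁻³. Annual water volume added = 291 Gt / ρ_w = 2.910×10^14 kg / 999.2 kg m⁻³ = 2.912×10^11 m³.
Δh per year = 2.912×10^11 / 3.52×10^14 = 8.27×10^-4 m = 0.827 mm.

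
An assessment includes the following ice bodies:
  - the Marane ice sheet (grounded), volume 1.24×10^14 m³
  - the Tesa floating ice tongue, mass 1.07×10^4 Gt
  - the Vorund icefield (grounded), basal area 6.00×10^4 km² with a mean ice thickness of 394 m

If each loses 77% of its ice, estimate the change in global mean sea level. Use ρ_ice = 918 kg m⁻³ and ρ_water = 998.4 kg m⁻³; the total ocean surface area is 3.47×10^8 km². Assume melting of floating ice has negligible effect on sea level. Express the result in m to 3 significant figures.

≈ 0.301 m

Marane: 0.77 × 1.24×10^14 m³ × (918/998.4) = 8.779×10^13 m³ of water.
The Tesa floating ice tongue is floating and already displaces its own weight of water, so its melt adds essentially nothing to sea level.
Vorund: ice volume = 6.00×10^4 km² × 394 m = 2.364×10^4 km³; 0.77 × 2.364×10^4 × (918/998.4) = 1.674×10^4 km³ of water.
Total added water ≈ 1.045×10^14 m³ over 3.47×10^14 m² → Δh = 0.301 m.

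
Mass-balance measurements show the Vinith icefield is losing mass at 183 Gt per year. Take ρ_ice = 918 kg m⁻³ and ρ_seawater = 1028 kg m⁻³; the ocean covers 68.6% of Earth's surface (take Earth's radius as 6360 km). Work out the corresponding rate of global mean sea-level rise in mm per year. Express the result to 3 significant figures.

ρ_w = 1028 kg m⁻³. Annual water volume added = 183 Gt / ρ_w = 1.830×10^14 kg / 1028 kg m⁻³ = 1.780×10^11 m³.
Δh per year = 1.780×10^11 / 3.49×10^14 = 5.11×10^-4 m = 0.511 mm.

≈ 0.511 mm/yr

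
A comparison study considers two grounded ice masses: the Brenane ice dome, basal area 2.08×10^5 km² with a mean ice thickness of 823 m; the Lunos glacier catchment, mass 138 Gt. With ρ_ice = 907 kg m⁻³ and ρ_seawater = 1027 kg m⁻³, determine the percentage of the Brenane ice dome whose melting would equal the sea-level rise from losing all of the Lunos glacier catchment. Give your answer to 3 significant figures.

≈ 0.0889 %

Equal sea-level rise means equal mass of meltwater, i.e. equal mass of ice lost.
Ice mass of Lunos: 1.380×10^14 kg; ice mass of Brenane: 1.553×10^17 kg.
Fraction required = 1.380×10^14 / 1.553×10^17 = 8.89×10^-4 → 0.0889 %.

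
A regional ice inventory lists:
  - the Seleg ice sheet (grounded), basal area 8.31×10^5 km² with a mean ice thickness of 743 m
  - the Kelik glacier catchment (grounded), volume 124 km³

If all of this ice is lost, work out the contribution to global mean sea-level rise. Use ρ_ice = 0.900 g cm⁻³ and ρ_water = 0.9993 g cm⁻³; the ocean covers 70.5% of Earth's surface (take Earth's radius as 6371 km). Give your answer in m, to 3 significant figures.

Seleg: ice volume = 8.31×10^5 km² × 743 m = 6.174×10^5 km³; 6.174×10^5 × (900/999.3) = 5.561×10^5 km³ of water.
Kelik: 124 km³ × (900/999.3) = 111.7 km³ of water.
Total added water ≈ 5.562×10^14 m³ over 3.60×10^14 m² → Δh = 1.55 m.

≈ 1.55 m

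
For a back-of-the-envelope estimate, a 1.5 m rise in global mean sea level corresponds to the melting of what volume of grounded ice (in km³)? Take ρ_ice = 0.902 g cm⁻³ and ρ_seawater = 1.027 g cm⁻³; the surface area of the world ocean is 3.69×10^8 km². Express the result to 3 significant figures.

Required water volume = Δh × A = 1.5 m × 3.69×10^14 m² = 5.535×10^14 m³ = 5.535×10^5 km³.
Ice volume = water volume × ρ_w/ρ_ice = 5.535×10^5 × 1027/902 = 6.30×10^5 km³.

≈ 6.30×10^5 km³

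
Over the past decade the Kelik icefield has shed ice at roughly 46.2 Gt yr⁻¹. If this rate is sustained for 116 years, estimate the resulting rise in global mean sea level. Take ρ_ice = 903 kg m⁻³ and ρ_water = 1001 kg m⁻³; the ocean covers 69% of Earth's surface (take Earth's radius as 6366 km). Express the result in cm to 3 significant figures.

Total mass lost = 46.2 Gt/yr × 116 yr = 5359 Gt = 5.359×10^15 kg.
ρ_w = 1001 kg m⁻³, so water volume = 5.359×10^15 / 1001 = 5.354×10^12 m³.
Δh = 5.354×10^12 / 3.51×10^14 = 0.0152 m = 1.52 cm.

≈ 1.52 cm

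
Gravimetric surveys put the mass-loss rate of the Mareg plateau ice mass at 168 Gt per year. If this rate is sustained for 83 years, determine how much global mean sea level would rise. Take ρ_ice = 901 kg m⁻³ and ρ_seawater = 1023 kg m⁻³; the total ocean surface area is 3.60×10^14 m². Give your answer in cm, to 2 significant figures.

Total mass lost = 168 Gt/yr × 83 yr = 1.394×10^4 Gt = 1.394×10^16 kg.
ρ_w = 1023 kg m⁻³, so water volume = 1.394×10^16 / 1023 = 1.363×10^13 m³.
Δh = 1.363×10^13 / 3.60×10^14 = 0.0379 m = 3.8 cm.

≈ 3.8 cm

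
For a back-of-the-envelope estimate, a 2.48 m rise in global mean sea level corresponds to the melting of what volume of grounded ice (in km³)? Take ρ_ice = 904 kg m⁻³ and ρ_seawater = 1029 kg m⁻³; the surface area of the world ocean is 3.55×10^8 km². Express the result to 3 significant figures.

Required water volume = Δh × A = 2.48 m × 3.55×10^14 m² = 8.804×10^14 m³ = 8.804×10^5 km³.
Ice volume = water volume × ρ_w/ρ_ice = 8.804×10^5 × 1029/904 = 1.00×10^6 km³.

≈ 1.00×10^6 km³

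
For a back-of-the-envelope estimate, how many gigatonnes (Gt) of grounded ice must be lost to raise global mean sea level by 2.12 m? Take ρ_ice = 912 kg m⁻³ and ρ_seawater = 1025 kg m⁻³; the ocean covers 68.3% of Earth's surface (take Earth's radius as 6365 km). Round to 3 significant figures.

≈ 7.56×10^5 Gt

Required water volume = Δh × A = 2.12 m × 3.48×10^14 m² = 7.372×10^14 m³.
ρ_w = 1025 kg m⁻³, so the mass of water = 7.372×10^14 m³ × 1025 kg m⁻³ = 7.556×10^17 kg = 7.56×10^5 Gt (and the same mass of ice, by conservation).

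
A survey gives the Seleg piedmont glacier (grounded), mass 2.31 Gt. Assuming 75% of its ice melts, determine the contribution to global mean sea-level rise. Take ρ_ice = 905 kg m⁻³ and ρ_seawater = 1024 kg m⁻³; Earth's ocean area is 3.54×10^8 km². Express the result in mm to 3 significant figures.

≈ 4.78×10^-3 mm

Seleg: 0.75 × 2.31 Gt = 1.732×10^12 kg; dividing by ρ_w = 1024 kg m⁻³ gives 1.692×10^9 m³ of water.
Spread over 3.54×10^14 m² of ocean, Δh = 1.692×10^9 / 3.54×10^14 = 4.78×10^-6 m = 4.78×10^-3 mm.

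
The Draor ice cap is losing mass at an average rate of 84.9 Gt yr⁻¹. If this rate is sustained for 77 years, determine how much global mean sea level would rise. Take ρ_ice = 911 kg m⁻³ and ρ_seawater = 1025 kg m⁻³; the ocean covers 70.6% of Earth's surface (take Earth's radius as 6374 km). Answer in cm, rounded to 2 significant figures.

≈ 1.8 cm

Total mass lost = 84.9 Gt/yr × 77 yr = 6537 Gt = 6.537×10^15 kg.
ρ_w = 1025 kg m⁻³, so water volume = 6.537×10^15 / 1025 = 6.378×10^12 m³.
Δh = 6.378×10^12 / 3.60×10^14 = 0.0177 m = 1.8 cm.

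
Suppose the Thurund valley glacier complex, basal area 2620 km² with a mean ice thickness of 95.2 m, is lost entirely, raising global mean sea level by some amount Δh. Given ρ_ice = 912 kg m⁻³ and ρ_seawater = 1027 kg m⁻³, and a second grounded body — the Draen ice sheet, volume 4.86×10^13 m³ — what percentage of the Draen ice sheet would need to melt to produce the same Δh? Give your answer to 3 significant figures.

≈ 0.513 %

Equal sea-level rise means equal mass of meltwater, i.e. equal mass of ice lost.
Ice mass of Thurund: 2.275×10^14 kg; ice mass of Draen: 4.432×10^16 kg.
Fraction required = 2.275×10^14 / 4.432×10^16 = 5.13×10^-3 → 0.513 %.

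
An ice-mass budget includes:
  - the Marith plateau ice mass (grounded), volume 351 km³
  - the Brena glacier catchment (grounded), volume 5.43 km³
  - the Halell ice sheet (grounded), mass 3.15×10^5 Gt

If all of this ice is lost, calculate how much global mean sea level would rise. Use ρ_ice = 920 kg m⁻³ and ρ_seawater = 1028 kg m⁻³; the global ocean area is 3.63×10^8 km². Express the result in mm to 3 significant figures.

Marith: 351 km³ × (920/1028) = 314.1 km³ of water.
Brena: 5.43 km³ × (920/1028) = 4.860 km³ of water.
Halell: 3.15×10^5 Gt = 3.150×10^17 kg; dividing by ρ_w = 1028 kg m⁻³ gives 3.064×10^14 m³ of water.
Total added water ≈ 3.067×10^14 m³ over 3.63×10^14 m² → Δh = 0.845 m = 845 mm.

≈ 845 mm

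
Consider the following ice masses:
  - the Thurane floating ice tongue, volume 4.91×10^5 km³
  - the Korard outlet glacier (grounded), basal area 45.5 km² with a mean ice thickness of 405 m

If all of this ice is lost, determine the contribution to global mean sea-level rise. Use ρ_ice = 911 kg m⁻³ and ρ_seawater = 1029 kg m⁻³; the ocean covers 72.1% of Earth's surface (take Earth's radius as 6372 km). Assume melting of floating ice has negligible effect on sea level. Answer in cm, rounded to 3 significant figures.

≈ 4.43×10^-3 cm

The Thurane floating ice tongue is floating and already displaces its own weight of water, so its melt adds essentially nothing to sea level.
Korard: ice volume = 45.5 km² × 405 m = 18.43 km³; 18.43 × (911/1029) = 16.31 km³ of water.
Total added water ≈ 1.631×10^10 m³ over 3.68×10^14 m² → Δh = 4.43×10^-5 m = 4.43×10^-3 cm.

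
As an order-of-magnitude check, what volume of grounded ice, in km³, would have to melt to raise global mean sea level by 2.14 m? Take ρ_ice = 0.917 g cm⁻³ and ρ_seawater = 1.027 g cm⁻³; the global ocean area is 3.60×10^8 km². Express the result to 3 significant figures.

≈ 8.63×10^5 km³

Required water volume = Δh × A = 2.14 m × 3.60×10^14 m² = 7.704×10^14 m³ = 7.704×10^5 km³.
Ice volume = water volume × ρ_w/ρ_ice = 7.704×10^5 × 1027/917 = 8.63×10^5 km³.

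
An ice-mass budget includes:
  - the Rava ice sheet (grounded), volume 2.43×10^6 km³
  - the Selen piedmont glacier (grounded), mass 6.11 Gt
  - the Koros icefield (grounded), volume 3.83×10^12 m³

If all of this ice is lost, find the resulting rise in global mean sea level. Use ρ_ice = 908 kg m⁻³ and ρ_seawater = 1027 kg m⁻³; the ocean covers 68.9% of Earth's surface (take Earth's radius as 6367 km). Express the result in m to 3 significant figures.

≈ 6.13 m

Rava: 2.43×10^6 km³ × (908/1027) = 2.148×10^6 km³ of water.
Selen: 6.11 Gt = 6.110×10^12 kg; dividing by ρ_w = 1027 kg m⁻³ gives 5.949×10^9 m³ of water.
Koros: 3.83×10^12 m³ × (908/1027) = 3.386×10^12 m³ of water.
Total added water ≈ 2.152×10^15 m³ over 3.51×10^14 m² → Δh = 6.13 m.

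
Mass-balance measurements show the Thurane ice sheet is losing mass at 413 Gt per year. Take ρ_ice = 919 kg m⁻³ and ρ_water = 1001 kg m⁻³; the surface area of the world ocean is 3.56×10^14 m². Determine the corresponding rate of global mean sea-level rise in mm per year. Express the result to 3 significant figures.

≈ 1.16 mm/yr

ρ_w = 1001 kg m⁻³. Annual water volume added = 413 Gt / ρ_w = 4.130×10^14 kg / 1001 kg m⁻³ = 4.126×10^11 m³.
Δh per year = 4.126×10^11 / 3.56×10^14 = 1.16×10^-3 m = 1.16 mm.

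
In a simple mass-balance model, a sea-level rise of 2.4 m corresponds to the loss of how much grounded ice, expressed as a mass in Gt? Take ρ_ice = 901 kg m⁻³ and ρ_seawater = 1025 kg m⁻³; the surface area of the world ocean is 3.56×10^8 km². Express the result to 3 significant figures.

≈ 8.76×10^5 Gt

Required water volume = Δh × A = 2.4 m × 3.56×10^14 m² = 8.544×10^14 m³.
ρ_w = 1025 kg m⁻³, so the mass of water = 8.544×10^14 m³ × 1025 kg m⁻³ = 8.758×10^17 kg = 8.76×10^5 Gt (and the same mass of ice, by conservation).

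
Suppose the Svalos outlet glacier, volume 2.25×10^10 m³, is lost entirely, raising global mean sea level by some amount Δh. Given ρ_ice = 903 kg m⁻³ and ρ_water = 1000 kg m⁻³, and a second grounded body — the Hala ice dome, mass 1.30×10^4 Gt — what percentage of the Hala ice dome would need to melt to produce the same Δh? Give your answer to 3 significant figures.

Equal sea-level rise means equal mass of meltwater, i.e. equal mass of ice lost.
Ice mass of Svalos: 2.032×10^13 kg; ice mass of Hala: 1.300×10^16 kg.
Fraction required = 2.032×10^13 / 1.300×10^16 = 1.56×10^-3 → 0.156 %.

≈ 0.156 %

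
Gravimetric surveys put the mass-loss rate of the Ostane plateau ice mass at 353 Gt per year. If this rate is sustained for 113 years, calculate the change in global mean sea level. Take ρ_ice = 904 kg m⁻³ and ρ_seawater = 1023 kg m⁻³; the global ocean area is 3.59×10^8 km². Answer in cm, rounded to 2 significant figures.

Total mass lost = 353 Gt/yr × 113 yr = 3.989×10^4 Gt = 3.989×10^16 kg.
ρ_w = 1023 kg m⁻³, so water volume = 3.989×10^16 / 1023 = 3.899×10^13 m³.
Δh = 3.899×10^13 / 3.59×10^14 = 0.109 m = 11 cm.

≈ 11 cm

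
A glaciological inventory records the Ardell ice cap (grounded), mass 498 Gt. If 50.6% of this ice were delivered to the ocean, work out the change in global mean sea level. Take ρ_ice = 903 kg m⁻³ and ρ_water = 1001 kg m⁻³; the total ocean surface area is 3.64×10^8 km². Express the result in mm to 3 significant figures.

≈ 0.692 mm

Ardell: 0.506 × 498 Gt = 2.520×10^14 kg; dividing by ρ_w = 1001 kg m⁻³ gives 2.517×10^11 m³ of water.
Spread over 3.64×10^14 m² of ocean, Δh = 2.517×10^11 / 3.64×10^14 = 6.92×10^-4 m = 0.692 mm.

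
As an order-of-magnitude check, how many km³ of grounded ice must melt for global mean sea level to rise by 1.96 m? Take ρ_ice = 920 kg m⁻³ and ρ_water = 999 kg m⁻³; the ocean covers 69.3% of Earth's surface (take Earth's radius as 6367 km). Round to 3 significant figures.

≈ 7.51×10^5 km³

Required water volume = Δh × A = 1.96 m × 3.53×10^14 m² = 6.919×10^14 m³ = 6.919×10^5 km³.
Ice volume = water volume × ρ_w/ρ_ice = 6.919×10^5 × 999/920 = 7.51×10^5 km³.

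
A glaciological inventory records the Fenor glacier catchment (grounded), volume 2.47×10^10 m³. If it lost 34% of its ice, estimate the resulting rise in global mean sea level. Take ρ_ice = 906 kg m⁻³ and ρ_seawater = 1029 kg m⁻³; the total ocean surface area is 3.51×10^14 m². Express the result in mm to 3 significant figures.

Fenor: 0.34 × 2.47×10^10 m³ × (906/1029) = 7.394×10^9 m³ of water.
Spread over 3.51×10^14 m² of ocean, Δh = 7.394×10^9 / 3.51×10^14 = 2.11×10^-5 m = 0.0211 mm.

≈ 0.0211 mm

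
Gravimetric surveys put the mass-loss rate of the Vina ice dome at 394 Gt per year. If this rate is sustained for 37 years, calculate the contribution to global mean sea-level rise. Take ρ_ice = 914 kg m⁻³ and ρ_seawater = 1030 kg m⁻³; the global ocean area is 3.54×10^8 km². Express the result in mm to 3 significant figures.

Total mass lost = 394 Gt/yr × 37 yr = 1.458×10^4 Gt = 1.458×10^16 kg.
ρ_w = 1030 kg m⁻³, so water volume = 1.458×10^16 / 1030 = 1.415×10^13 m³.
Δh = 1.415×10^13 / 3.54×10^14 = 0.0400 m = 40.0 mm.

≈ 40.0 mm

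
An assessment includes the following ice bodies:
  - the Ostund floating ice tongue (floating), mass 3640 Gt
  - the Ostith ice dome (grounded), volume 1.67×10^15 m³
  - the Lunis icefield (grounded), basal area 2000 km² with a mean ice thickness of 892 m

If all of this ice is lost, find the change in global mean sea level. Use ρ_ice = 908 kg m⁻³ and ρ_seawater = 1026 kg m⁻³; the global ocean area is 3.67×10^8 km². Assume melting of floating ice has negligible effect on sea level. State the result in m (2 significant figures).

The Ostund floating ice tongue is floating and already displaces its own weight of water, so its melt adds essentially nothing to sea level.
Ostith: 1.67×10^15 m³ × (908/1026) = 1.478×10^15 m³ of water.
Lunis: ice volume = 2000 km² × 892 m = 1784 km³; 1784 × (908/1026) = 1579 km³ of water.
Total added water ≈ 1.480×10^15 m³ over 3.67×10^14 m² → Δh = 4.03 m.

≈ 4.0 m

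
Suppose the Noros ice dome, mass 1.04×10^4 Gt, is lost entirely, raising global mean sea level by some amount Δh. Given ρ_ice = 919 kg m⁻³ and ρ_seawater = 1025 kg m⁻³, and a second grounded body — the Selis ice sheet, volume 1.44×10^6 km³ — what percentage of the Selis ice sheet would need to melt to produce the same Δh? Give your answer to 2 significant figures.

≈ 0.79 %

Equal sea-level rise means equal mass of meltwater, i.e. equal mass of ice lost.
Ice mass of Noros: 1.040×10^16 kg; ice mass of Selis: 1.323×10^18 kg.
Fraction required = 1.040×10^16 / 1.323×10^18 = 7.86×10^-3 → 0.79 %.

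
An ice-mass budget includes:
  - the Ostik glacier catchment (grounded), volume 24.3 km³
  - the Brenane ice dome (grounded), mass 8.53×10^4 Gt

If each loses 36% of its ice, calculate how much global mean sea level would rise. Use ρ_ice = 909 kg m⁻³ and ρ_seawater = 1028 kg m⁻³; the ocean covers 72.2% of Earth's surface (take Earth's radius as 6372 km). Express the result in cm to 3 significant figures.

≈ 8.11 cm

Ostik: 0.36 × 24.3 km³ × (909/1028) = 7.735 km³ of water.
Brenane: 0.36 × 8.53×10^4 Gt = 3.071×10^16 kg; dividing by ρ_w = 1028 kg m⁻³ gives 2.987×10^13 m³ of water.
Total added water ≈ 2.988×10^13 m³ over 3.68×10^14 m² → Δh = 0.0811 m = 8.11 cm.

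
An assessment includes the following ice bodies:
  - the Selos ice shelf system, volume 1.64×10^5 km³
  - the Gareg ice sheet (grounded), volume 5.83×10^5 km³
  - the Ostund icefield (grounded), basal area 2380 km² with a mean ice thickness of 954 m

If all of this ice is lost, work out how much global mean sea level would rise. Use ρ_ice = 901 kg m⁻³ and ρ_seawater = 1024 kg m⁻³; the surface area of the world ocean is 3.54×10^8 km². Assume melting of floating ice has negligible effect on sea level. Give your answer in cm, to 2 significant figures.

The Selos ice shelf system is floating and already displaces its own weight of water, so its melt adds essentially nothing to sea level.
Gareg: 5.83×10^5 km³ × (901/1024) = 5.130×10^5 km³ of water.
Ostund: ice volume = 2380 km² × 954 m = 2271 km³; 2271 × (901/1024) = 1998 km³ of water.
Total added water ≈ 5.150×10^14 m³ over 3.54×10^14 m² → Δh = 1.45 m = 150 cm.

≈ 150 cm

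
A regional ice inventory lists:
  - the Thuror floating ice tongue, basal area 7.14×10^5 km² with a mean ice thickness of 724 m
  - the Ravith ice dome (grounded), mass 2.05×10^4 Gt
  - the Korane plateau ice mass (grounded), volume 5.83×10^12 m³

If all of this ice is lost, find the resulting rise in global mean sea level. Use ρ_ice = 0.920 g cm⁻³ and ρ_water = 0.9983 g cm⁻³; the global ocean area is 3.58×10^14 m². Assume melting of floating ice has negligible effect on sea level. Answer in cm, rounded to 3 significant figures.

The Thuror floating ice tongue is floating and already displaces its own weight of water, so its melt adds essentially nothing to sea level.
Ravith: 2.05×10^4 Gt = 2.050×10^16 kg; dividing by ρ_w = 0.9983 g cm⁻³ = 998.3 kg m⁻³ gives 2.053×10^13 m³ of water.
Korane: 5.83×10^12 m³ × (920/998.3) = 5.373×10^12 m³ of water.
Total added water ≈ 2.591×10^13 m³ over 3.58×10^14 m² → Δh = 0.0724 m = 7.24 cm.

≈ 7.24 cm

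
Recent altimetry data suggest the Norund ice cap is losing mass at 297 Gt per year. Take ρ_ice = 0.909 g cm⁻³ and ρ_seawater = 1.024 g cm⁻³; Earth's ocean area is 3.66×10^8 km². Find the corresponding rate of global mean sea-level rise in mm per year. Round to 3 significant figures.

ρ_w = 1.024 g cm⁻³ = 1024 kg m⁻³. Annual water volume added = 297 Gt / ρ_w = 2.970×10^14 kg / 1024 kg m⁻³ = 2.900×10^11 m³.
Δh per year = 2.900×10^11 / 3.66×10^14 = 7.92×10^-4 m = 0.792 mm.

≈ 0.792 mm/yr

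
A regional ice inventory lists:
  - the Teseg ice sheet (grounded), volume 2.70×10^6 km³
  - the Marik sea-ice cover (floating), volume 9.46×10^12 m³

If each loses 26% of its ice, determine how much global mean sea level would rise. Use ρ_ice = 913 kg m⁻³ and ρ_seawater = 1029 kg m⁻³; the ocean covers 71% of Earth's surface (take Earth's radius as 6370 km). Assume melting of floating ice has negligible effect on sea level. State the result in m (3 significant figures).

≈ 1.72 m

Teseg: 0.26 × 2.70×10^6 km³ × (913/1029) = 6.229×10^5 km³ of water.
The Marik sea-ice cover is floating and already displaces its own weight of water, so its melt adds essentially nothing to sea level.
Total added water ≈ 6.229×10^14 m³ over 3.62×10^14 m² → Δh = 1.72 m.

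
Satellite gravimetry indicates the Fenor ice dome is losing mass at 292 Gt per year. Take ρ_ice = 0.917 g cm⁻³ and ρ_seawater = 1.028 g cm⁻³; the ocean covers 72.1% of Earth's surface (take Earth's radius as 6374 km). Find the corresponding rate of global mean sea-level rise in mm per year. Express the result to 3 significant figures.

ρ_w = 1.028 g cm⁻³ = 1028 kg m⁻³. Annual water volume added = 292 Gt / ρ_w = 2.920×10^14 kg / 1028 kg m⁻³ = 2.840×10^11 m³.
Δh per year = 2.840×10^11 / 3.68×10^14 = 7.72×10^-4 m = 0.772 mm.

≈ 0.772 mm/yr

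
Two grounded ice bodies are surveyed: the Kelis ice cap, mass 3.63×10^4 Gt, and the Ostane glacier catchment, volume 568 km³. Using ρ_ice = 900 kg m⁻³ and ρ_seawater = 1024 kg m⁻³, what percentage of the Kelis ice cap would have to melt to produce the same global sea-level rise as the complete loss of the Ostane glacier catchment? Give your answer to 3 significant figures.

Equal sea-level rise means equal mass of meltwater, i.e. equal mass of ice lost.
Ice mass of Ostane: 5.112×10^14 kg; ice mass of Kelis: 3.630×10^16 kg.
Fraction required = 5.112×10^14 / 3.630×10^16 = 0.0141 → 1.41 %.

≈ 1.41 %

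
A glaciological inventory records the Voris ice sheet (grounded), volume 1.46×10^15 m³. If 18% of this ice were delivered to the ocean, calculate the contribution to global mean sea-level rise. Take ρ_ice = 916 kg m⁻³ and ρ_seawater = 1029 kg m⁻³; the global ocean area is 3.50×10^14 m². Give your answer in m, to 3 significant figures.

≈ 0.668 m

Voris: 0.18 × 1.46×10^15 m³ × (916/1029) = 2.339×10^14 m³ of water.
Spread over 3.50×10^14 m² of ocean, Δh = 2.339×10^14 / 3.50×10^14 = 0.668 m.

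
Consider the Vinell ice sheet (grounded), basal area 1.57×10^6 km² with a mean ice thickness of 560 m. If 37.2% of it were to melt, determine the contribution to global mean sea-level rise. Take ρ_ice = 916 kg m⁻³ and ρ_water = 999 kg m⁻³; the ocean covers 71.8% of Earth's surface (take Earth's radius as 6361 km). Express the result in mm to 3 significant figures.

Vinell: ice volume = 1.57×10^6 km² × 560 m = 8.792×10^5 km³; 0.372 × 8.792×10^5 × (916/999) = 2.999×10^5 km³ of water.
Spread over 3.65×10^14 m² of ocean, Δh = 2.999×10^14 / 3.65×10^14 = 0.821 m = 821 mm.

≈ 821 mm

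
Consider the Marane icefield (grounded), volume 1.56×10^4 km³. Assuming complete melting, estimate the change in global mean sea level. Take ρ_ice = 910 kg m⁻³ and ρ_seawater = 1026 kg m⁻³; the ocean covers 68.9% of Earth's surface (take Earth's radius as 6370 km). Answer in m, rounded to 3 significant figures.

≈ 0.0394 m

Marane: 1.56×10^4 km³ × (910/1026) = 1.384×10^4 km³ of water.
Spread over 3.51×10^14 m² of ocean, Δh = 1.384×10^13 / 3.51×10^14 = 0.0394 m.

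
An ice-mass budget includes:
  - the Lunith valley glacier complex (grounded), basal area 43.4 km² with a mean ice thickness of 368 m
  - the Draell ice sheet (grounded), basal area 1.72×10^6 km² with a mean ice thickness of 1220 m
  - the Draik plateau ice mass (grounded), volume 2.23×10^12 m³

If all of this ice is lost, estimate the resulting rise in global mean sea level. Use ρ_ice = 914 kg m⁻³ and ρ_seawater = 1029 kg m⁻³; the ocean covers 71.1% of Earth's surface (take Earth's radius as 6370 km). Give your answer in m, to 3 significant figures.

≈ 5.15 m

Lunith: ice volume = 43.4 km² × 368 m = 15.97 km³; 15.97 × (914/1029) = 14.19 km³ of water.
Draell: ice volume = 1.72×10^6 km² × 1220 m = 2.098×10^6 km³; 2.098×10^6 × (914/1029) = 1.864×10^6 km³ of water.
Draik: 2.23×10^12 m³ × (914/1029) = 1.981×10^12 m³ of water.
Total added water ≈ 1.866×10^15 m³ over 3.63×10^14 m² → Δh = 5.15 m.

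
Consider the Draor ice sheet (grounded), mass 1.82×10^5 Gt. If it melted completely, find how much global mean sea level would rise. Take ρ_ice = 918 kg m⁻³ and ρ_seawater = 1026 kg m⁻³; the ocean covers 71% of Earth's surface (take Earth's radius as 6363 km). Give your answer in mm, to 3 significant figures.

Draor: 1.82×10^5 Gt = 1.820×10^17 kg; dividing by ρ_w = 1026 kg m⁻³ gives 1.774×10^14 m³ of water.
Spread over 3.61×10^14 m² of ocean, Δh = 1.774×10^14 / 3.61×10^14 = 0.491 m = 491 mm.

≈ 491 mm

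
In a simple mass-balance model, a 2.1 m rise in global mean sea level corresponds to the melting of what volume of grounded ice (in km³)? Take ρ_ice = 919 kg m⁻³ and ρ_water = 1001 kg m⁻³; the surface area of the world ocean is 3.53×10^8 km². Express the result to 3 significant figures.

Required water volume = Δh × A = 2.1 m × 3.53×10^14 m² = 7.413×10^14 m³ = 7.413×10^5 km³.
Ice volume = water volume × ρ_w/ρ_ice = 7.413×10^5 × 1001/919 = 8.07×10^5 km³.

≈ 8.07×10^5 km³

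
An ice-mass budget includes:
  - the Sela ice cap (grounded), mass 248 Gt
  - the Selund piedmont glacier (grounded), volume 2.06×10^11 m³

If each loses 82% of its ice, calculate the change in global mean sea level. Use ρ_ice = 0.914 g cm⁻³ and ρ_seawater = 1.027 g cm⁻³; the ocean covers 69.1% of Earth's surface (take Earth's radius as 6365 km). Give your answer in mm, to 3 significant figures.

Sela: 0.82 × 248 Gt = 2.034×10^14 kg; dividing by ρ_w = 1.027 g cm⁻³ = 1027 kg m⁻³ gives 1.980×10^11 m³ of water.
Selund: 0.82 × 2.06×10^11 m³ × (914/1027) = 1.503×10^11 m³ of water.
Total added water ≈ 3.483×10^11 m³ over 3.52×10^14 m² → Δh = 9.90×10^-4 m = 0.990 mm.

≈ 0.990 mm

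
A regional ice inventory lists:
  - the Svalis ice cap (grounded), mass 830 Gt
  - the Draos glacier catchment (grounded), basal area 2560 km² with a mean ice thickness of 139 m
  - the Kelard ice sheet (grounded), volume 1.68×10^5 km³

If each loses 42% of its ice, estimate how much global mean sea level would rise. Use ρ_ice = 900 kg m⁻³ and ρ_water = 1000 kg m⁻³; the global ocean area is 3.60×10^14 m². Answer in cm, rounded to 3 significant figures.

≈ 17.8 cm

Svalis: 0.42 × 830 Gt = 3.486×10^14 kg; dividing by ρ_w = 1000 kg m⁻³ gives 3.486×10^11 m³ of water.
Draos: ice volume = 2560 km² × 139 m = 355.8 km³; 0.42 × 355.8 × (900/1000) = 134.5 km³ of water.
Kelard: 0.42 × 1.68×10^5 km³ × (900/1000) = 6.350×10^4 km³ of water.
Total added water ≈ 6.399×10^13 m³ over 3.60×10^14 m² → Δh = 0.178 m = 17.8 cm.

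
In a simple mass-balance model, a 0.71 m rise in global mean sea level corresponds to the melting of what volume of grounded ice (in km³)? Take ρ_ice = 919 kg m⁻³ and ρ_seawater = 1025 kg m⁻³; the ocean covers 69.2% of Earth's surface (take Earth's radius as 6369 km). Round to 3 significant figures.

≈ 2.79×10^5 km³

Required water volume = Δh × A = 0.71 m × 3.53×10^14 m² = 2.504×10^14 m³ = 2.504×10^5 km³.
Ice volume = water volume × ρ_w/ρ_ice = 2.504×10^5 × 1025/919 = 2.79×10^5 km³.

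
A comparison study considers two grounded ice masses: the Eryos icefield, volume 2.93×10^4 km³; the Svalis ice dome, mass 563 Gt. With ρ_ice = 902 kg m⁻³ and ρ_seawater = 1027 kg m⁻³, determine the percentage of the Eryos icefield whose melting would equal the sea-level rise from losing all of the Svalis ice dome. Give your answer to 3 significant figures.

≈ 2.13 %

Equal sea-level rise means equal mass of meltwater, i.e. equal mass of ice lost.
Ice mass of Svalis: 5.630×10^14 kg; ice mass of Eryos: 2.643×10^16 kg.
Fraction required = 5.630×10^14 / 2.643×10^16 = 0.0213 → 2.13 %.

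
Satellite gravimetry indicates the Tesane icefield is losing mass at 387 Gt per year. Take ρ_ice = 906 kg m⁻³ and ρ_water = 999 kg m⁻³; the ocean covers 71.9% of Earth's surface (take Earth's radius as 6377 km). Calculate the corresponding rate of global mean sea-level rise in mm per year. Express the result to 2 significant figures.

ρ_w = 999 kg m⁻³. Annual water volume added = 387 Gt / ρ_w = 3.870×10^14 kg / 999 kg m⁻³ = 3.874×10^11 m³.
Δh per year = 3.874×10^11 / 3.67×10^14 = 1.05×10^-3 m = 1.1 mm.

≈ 1.1 mm/yr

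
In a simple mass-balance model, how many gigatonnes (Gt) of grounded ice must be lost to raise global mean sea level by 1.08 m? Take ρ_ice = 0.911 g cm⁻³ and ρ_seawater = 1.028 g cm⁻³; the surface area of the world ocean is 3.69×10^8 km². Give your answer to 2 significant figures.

≈ 4.1×10^5 Gt

Required water volume = Δh × A = 1.08 m × 3.69×10^14 m² = 3.985×10^14 m³.
ρ_w = 1.028 g cm⁻³ = 1028 kg m⁻³, so the mass of water = 3.985×10^14 m³ × 1028 kg m⁻³ = 4.097×10^17 kg = 4.1×10^5 Gt (and the same mass of ice, by conservation).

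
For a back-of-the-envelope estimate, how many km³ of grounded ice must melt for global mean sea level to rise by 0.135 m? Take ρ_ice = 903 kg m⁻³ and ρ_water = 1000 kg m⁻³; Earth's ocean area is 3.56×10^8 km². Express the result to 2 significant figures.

≈ 5.3×10^4 km³

Required water volume = Δh × A = 0.135 m × 3.56×10^14 m² = 4.806×10^13 m³ = 4.806×10^4 km³.
Ice volume = water volume × ρ_w/ρ_ice = 4.806×10^4 × 1000/903 = 5.3×10^4 km³.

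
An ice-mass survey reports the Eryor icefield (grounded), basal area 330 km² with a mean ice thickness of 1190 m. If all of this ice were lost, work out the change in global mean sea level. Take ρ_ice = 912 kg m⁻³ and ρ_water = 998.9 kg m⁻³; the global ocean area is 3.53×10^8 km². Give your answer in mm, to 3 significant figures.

≈ 1.02 mm

Eryor: ice volume = 330 km² × 1190 m = 392.7 km³; 392.7 × (912/998.9) = 358.5 km³ of water.
Spread over 3.53×10^14 m² of ocean, Δh = 3.585×10^11 / 3.53×10^14 = 1.02×10^-3 m = 1.02 mm.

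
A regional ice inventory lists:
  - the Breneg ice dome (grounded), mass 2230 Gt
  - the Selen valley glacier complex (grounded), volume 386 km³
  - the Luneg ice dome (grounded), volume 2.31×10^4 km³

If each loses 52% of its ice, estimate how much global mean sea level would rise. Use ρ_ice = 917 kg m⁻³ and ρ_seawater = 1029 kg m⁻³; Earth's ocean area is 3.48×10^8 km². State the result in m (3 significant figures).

Breneg: 0.52 × 2230 Gt = 1.160×10^15 kg; dividing by ρ_w = 1029 kg m⁻³ gives 1.127×10^12 m³ of water.
Selen: 0.52 × 386 km³ × (917/1029) = 178.9 km³ of water.
Luneg: 0.52 × 2.31×10^4 km³ × (917/1029) = 1.070×10^4 km³ of water.
Total added water ≈ 1.201×10^13 m³ over 3.48×10^14 m² → Δh = 0.0345 m.

≈ 0.0345 m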